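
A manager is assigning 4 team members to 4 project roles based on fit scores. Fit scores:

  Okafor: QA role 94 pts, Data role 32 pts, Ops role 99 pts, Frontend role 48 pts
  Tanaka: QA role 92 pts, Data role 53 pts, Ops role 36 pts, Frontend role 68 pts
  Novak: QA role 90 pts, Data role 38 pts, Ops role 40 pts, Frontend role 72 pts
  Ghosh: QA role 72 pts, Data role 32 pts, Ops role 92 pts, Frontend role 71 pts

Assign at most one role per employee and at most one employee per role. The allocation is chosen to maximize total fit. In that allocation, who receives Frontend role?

Optimal: Okafor→Ops role (99 pts), Tanaka→Data role (53 pts), Novak→QA role (90 pts), Ghosh→Frontend role (71 pts) — total 99+53+90+71 = 313 pts.
Next-best assignment: Okafor→QA role, Tanaka→Data role, Novak→Frontend role, Ghosh→Ops role = 311 pts.
Swapping Okafor↔Novak (Okafor→QA role 94 pts, Novak→Ops role 40 pts) loses 55.
Ghosh's own top role is Ops role (92 pts), but forcing Ghosh→Ops role and reassigning the rest optimally gives only 311 pts — worse by 2.

Ghosh receives Frontend role.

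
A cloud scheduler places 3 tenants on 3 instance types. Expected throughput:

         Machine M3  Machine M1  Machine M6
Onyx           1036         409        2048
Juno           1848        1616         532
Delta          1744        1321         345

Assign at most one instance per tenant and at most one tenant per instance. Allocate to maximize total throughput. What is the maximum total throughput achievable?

Optimal: Onyx→Machine M6 (2048 ops/s), Juno→Machine M1 (1616 ops/s), Delta→Machine M3 (1744 ops/s) — total 2048+1616+1744 = 5408 ops/s.
Row-greedy (each tenant in turn takes its best remaining instance) gives 5217 ops/s, worse by 191.
No other one-to-one assignment exceeds 5408 ops/s.

Max total: 5408 ops/s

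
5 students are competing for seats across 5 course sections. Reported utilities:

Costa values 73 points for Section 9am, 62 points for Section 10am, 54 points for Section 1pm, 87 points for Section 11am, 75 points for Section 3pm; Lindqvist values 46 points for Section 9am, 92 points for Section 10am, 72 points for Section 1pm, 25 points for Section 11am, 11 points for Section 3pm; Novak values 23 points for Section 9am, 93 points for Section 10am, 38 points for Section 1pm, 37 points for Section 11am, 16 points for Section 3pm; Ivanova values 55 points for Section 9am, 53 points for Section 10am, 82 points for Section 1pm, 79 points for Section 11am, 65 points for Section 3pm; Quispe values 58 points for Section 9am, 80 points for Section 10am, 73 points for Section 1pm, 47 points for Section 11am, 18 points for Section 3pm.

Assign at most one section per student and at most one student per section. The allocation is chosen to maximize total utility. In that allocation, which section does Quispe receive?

This is a one-to-one assignment (maximum-weight bipartite matching).
Optimal: Costa→Section 3pm (75 points), Lindqvist→Section 1pm (72 points), Novak→Section 10am (93 points), Ivanova→Section 11am (79 points), Quispe→Section 9am (58 points) — total 75+72+93+79+58 = 377 points.
Row-greedy (each student in turn takes its best remaining section) gives 340 points, worse by 37.
Quispe's own top section is Section 10am (80 points), but forcing Quispe→Section 10am and reassigning the rest optimally gives only 329 points — worse by 48.

Quispe receives Section 9am.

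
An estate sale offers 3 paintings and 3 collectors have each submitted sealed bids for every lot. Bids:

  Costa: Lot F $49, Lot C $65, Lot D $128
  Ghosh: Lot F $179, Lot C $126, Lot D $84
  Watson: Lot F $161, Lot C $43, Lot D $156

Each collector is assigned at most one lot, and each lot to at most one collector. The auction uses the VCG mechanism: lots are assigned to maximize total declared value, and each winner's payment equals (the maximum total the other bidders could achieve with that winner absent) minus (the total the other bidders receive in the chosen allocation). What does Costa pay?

Costa pays $48.

Efficient allocation: Costa→Lot D ($128), Ghosh→Lot C ($126), Watson→Lot F ($161); total welfare W = $415.
Costa receives Lot D at value $128, so the others get W − 128 = $287.
Without Costa: best allocation of the remaining 2 bidders over all 3 lots is Ghosh→Lot F ($179), Watson→Lot D ($156), total $335.
VCG payment = (others' best without Costa) − (others' welfare with Costa) = 335 − 287 = $48.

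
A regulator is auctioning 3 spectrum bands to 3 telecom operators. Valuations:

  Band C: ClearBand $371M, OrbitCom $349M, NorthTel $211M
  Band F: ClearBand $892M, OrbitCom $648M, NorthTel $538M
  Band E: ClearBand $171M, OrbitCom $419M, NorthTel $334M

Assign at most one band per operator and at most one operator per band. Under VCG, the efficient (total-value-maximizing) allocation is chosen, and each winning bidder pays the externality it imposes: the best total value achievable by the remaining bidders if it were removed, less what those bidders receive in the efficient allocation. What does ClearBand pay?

ClearBand pays $299M.

Efficient allocation: ClearBand→Band F ($892M), OrbitCom→Band C ($349M), NorthTel→Band E ($334M); total welfare W = $1575M.
ClearBand receives Band F at value $892M, so the others get W − 892 = $683M.
Without ClearBand: best allocation of the remaining 2 bidders over all 3 bands is OrbitCom→Band F ($648M), NorthTel→Band E ($334M), total $982M.
VCG payment = (others' best without ClearBand) − (others' welfare with ClearBand) = 982 − 683 = $299M.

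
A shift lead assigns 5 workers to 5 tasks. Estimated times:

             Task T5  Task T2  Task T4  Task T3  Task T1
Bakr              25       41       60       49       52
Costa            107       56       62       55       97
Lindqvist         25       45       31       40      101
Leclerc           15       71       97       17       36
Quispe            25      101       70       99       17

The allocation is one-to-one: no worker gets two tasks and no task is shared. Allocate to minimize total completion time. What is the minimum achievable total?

Min total: 146 min

Optimal: Bakr→Task T5 (25 min), Costa→Task T2 (56 min), Lindqvist→Task T4 (31 min), Leclerc→Task T3 (17 min), Quispe→Task T1 (17 min) — total 25+56+31+17+17 = 146 min.
Next-best assignment: Bakr→Task T2, Costa→Task T3, Lindqvist→Task T4, Leclerc→Task T5, Quispe→Task T1 = 159 min.
Swapping Lindqvist↔Bakr (Lindqvist→Task T5 25 min, Bakr→Task T4 60 min) adds 29.
Checked against all permutations: 146 min is optimal.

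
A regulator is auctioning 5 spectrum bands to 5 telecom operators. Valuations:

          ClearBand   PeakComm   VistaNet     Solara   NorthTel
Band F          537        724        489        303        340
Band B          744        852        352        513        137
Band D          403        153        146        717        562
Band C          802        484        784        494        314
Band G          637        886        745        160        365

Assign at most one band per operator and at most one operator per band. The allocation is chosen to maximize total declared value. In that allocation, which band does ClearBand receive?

Optimal: ClearBand→Band B ($744M), PeakComm→Band G ($886M), VistaNet→Band C ($784M), Solara→Band D ($717M), NorthTel→Band F ($340M) — total 744+886+784+717+340 = $3471M.
Row-greedy (each operator in turn takes its best remaining band) gives $3031M, worse by 440.
Checked against all permutations: $3471M is optimal.
ClearBand's own top band is Band C ($802M), but forcing ClearBand→Band C and reassigning the rest optimally gives only $3456M — worse by 15.

ClearBand receives Band B.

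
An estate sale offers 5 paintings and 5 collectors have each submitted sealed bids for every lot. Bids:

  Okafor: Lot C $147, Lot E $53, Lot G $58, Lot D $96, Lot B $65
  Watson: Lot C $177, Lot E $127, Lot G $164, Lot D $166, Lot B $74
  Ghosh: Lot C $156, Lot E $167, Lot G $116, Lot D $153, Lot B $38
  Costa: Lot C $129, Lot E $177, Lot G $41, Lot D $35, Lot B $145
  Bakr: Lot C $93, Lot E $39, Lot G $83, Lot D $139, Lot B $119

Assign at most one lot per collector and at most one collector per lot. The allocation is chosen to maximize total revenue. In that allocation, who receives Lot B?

Optimal: Okafor→Lot C ($147), Watson→Lot G ($164), Ghosh→Lot E ($167), Costa→Lot B ($145), Bakr→Lot D ($139) — total 147+164+167+145+139 = $762.
Column-greedy (each lot in turn goes to its best remaining collector) gives $674, worse by 88.
Next-best assignment: Okafor→Lot C, Watson→Lot G, Ghosh→Lot D, Costa→Lot E, Bakr→Lot B = $760.
No other one-to-one assignment exceeds $762.
Costa's own top lot is Lot E ($177), but forcing Costa→Lot E and reassigning the rest optimally gives only $760 — worse by 2.

Costa receives Lot B.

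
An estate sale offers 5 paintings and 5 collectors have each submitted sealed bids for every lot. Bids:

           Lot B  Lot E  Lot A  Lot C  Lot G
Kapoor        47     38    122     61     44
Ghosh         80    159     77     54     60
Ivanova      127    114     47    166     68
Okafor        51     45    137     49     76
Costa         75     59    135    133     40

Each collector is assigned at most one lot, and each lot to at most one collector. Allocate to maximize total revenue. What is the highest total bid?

Optimal: Kapoor→Lot A ($122), Ghosh→Lot E ($159), Ivanova→Lot B ($127), Okafor→Lot G ($76), Costa→Lot C ($133) — total 122+159+127+76+133 = $617.
Column-greedy (each lot in turn goes to its best remaining collector) gives $600, worse by 17.
Checked against all permutations: $617 is optimal.

Maximum total: $617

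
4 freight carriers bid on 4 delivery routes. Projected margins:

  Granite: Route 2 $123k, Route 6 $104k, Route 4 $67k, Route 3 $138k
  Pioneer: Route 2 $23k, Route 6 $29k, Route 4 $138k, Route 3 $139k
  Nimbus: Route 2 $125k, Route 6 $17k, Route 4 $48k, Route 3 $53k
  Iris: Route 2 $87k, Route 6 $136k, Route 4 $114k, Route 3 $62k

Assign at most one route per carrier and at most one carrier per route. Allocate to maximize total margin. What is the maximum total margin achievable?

Optimal: Granite→Route 3 ($138k), Pioneer→Route 4 ($138k), Nimbus→Route 2 ($125k), Iris→Route 6 ($136k) — total 138+138+125+136 = $537k.
Max-entry greedy (repeatedly take the single best remaining cell) gives $467k, worse by 70.

Max total: $537k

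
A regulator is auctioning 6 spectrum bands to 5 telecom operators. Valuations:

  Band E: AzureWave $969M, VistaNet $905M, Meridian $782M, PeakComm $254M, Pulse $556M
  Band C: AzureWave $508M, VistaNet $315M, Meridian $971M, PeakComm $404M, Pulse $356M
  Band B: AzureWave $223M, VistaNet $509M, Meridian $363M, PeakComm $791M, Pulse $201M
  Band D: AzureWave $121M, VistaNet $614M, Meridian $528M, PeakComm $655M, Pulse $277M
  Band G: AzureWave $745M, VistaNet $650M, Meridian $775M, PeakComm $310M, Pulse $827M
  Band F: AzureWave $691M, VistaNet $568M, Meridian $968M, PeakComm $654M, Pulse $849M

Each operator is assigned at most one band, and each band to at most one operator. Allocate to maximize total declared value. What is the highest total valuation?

Optimal: AzureWave→Band G ($745M), VistaNet→Band E ($905M), Meridian→Band C ($971M), PeakComm→Band B ($791M), Pulse→Band F ($849M) — total 745+905+971+791+849 = $4261M.
Max-entry greedy (repeatedly take the single best remaining cell) gives $4230M, worse by 31.

Maximum total: $4261M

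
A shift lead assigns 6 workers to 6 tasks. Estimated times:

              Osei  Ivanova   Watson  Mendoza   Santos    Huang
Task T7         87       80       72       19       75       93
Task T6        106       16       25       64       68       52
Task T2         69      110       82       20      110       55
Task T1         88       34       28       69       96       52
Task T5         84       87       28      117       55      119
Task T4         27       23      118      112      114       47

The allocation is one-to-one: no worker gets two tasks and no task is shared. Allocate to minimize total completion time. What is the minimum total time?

Minimum total: 200 min

Optimal: Osei→Task T4 (27 min), Ivanova→Task T6 (16 min), Watson→Task T1 (28 min), Mendoza→Task T7 (19 min), Santos→Task T5 (55 min), Huang→Task T2 (55 min) — total 27+16+28+19+55+55 = 200 min.
Every other assignment is strictly worse.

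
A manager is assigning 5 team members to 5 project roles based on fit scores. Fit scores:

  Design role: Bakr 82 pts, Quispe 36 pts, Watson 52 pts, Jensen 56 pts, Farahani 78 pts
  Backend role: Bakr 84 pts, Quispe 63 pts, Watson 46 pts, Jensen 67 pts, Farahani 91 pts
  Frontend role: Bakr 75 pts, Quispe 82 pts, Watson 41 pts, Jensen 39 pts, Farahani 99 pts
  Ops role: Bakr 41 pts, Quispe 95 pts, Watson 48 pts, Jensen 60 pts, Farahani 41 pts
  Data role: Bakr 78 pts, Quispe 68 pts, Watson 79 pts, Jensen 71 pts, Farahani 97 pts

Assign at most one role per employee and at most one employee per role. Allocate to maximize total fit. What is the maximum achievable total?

Maximum total: 422 pts

Optimal: Bakr→Design role (82 pts), Quispe→Ops role (95 pts), Watson→Data role (79 pts), Jensen→Backend role (67 pts), Farahani→Frontend role (99 pts) — total 82+95+79+67+99 = 422 pts.
Max-entry greedy (repeatedly take the single best remaining cell) gives 413 pts, worse by 9.
Swapping Farahani↔Jensen (Farahani→Backend role 91 pts, Jensen→Frontend role 39 pts) loses 36.
Every other assignment is strictly worse.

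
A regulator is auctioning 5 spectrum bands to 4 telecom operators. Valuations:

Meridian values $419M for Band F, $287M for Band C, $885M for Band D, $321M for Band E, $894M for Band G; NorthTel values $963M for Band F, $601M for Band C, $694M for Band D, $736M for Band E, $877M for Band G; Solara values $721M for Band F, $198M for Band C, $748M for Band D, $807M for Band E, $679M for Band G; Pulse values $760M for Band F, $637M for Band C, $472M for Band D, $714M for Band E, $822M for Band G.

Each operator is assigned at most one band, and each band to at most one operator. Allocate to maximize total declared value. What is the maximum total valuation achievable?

Max total: $3477M

This is a one-to-one assignment (maximum-weight bipartite matching).
Optimal: Meridian→Band D ($885M), NorthTel→Band F ($963M), Solara→Band E ($807M), Pulse→Band G ($822M) — total 885+963+807+822 = $3477M.
Max-entry greedy (repeatedly take the single best remaining cell) gives $3301M, worse by 176.
Next-best assignment: Meridian→Band D, NorthTel→Band G, Solara→Band E, Pulse→Band F = $3329M.
Swapping Meridian↔NorthTel (Meridian→Band F $419M, NorthTel→Band D $694M) loses 735.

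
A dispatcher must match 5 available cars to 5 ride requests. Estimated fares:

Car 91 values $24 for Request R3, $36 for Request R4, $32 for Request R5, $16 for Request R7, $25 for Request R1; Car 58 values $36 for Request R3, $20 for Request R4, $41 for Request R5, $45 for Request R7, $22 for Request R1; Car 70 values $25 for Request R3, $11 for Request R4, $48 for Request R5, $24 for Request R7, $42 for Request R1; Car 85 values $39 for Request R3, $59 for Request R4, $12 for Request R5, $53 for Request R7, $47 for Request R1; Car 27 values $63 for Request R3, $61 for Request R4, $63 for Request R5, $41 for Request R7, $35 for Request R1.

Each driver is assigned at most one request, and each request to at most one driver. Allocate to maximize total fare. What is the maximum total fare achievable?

Max total: $241

This is a one-to-one assignment (maximum-weight bipartite matching).
Optimal: Car 91→Request R5 ($32), Car 58→Request R7 ($45), Car 70→Request R1 ($42), Car 85→Request R4 ($59), Car 27→Request R3 ($63) — total 32+45+42+59+63 = $241.
Row-greedy (each driver in turn takes its best remaining request) gives $239, worse by 2.
Checked against all permutations: $241 is optimal.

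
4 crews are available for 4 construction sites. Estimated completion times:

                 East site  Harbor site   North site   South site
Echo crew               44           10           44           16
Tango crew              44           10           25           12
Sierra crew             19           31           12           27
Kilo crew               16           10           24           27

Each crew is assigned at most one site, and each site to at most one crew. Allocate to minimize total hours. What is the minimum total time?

Optimal: Echo crew→Harbor site (10 hours), Tango crew→South site (12 hours), Sierra crew→North site (12 hours), Kilo crew→East site (16 hours) — total 10+12+12+16 = 50 hours.
Swapping Tango crew↔Kilo crew (Tango crew→East site 44 hours, Kilo crew→South site 27 hours) adds 43.

Minimum total: 50 hours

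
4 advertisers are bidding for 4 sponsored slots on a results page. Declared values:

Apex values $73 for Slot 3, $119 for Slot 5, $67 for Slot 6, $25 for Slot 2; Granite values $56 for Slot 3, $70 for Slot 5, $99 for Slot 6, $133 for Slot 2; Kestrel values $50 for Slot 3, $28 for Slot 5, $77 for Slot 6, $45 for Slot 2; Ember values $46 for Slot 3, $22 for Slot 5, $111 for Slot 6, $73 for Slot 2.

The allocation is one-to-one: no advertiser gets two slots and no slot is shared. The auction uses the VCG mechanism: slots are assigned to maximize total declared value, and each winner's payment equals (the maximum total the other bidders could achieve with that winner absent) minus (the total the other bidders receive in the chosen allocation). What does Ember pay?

Efficient allocation: Apex→Slot 5 ($119), Granite→Slot 2 ($133), Kestrel→Slot 3 ($50), Ember→Slot 6 ($111); total welfare W = $413.
Ember receives Slot 6 at value $111, so the others get W − 111 = $302.
Without Ember: best allocation of the remaining 3 bidders over all 4 slots is Apex→Slot 5 ($119), Granite→Slot 2 ($133), Kestrel→Slot 6 ($77), total $329.
VCG payment = (others' best without Ember) − (others' welfare with Ember) = 329 − 302 = $27.

Ember pays $27.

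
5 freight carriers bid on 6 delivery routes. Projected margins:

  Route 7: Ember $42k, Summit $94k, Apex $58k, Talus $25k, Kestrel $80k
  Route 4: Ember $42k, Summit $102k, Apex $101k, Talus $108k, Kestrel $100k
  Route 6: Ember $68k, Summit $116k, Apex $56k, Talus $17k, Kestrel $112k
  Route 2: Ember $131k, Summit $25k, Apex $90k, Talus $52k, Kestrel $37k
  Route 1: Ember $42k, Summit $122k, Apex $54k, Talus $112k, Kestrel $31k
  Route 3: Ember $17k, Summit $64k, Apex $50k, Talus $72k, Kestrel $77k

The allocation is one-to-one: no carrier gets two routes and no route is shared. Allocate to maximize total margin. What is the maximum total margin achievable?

Treat this as an assignment problem: match each carrier to one route.
Optimal: Ember→Route 2 ($131k), Summit→Route 7 ($94k), Apex→Route 4 ($101k), Talus→Route 1 ($112k), Kestrel→Route 6 ($112k) — total 131+94+101+112+112 = $550k.
Max-entry greedy (repeatedly take the single best remaining cell) gives $531k, worse by 19.
Swapping Summit↔Talus (Summit→Route 1 $122k, Talus→Route 7 $25k) loses 59.
Checked against all permutations: $550k is optimal.

Maximum total: $550k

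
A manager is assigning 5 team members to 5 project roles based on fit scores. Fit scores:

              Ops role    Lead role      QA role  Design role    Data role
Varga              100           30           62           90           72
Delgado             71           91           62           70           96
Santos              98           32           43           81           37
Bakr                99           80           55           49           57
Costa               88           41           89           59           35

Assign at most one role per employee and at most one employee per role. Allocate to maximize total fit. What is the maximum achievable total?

Maximum total: 453 pts

Optimal: Varga→Design role (90 pts), Delgado→Data role (96 pts), Santos→Ops role (98 pts), Bakr→Lead role (80 pts), Costa→QA role (89 pts) — total 90+96+98+80+89 = 453 pts.
Row-greedy (each employee in turn takes its best remaining role) gives 446 pts, worse by 7.
No other one-to-one assignment exceeds 453 pts.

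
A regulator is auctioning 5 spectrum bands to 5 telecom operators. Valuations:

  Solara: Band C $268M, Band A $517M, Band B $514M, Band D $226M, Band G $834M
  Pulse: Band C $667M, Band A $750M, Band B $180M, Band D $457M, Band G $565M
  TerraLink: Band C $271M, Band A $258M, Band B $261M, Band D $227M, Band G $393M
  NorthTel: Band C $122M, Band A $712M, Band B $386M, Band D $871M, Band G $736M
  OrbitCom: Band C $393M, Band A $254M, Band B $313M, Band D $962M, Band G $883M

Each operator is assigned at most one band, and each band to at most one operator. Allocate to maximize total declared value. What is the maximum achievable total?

Max total: $3436M

Optimal: Solara→Band G ($834M), Pulse→Band C ($667M), TerraLink→Band B ($261M), NorthTel→Band A ($712M), OrbitCom→Band D ($962M) — total 834+667+261+712+962 = $3436M.
Swapping OrbitCom↔TerraLink (OrbitCom→Band B $313M, TerraLink→Band D $227M) loses 683.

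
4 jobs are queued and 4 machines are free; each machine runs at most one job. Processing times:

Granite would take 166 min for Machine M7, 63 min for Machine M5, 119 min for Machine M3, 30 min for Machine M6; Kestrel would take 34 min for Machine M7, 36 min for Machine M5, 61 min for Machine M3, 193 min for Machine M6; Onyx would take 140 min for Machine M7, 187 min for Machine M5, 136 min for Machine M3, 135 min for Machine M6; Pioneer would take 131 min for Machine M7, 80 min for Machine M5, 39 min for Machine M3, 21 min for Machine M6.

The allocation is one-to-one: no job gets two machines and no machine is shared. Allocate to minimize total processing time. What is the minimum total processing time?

Treat this as an assignment problem: match each job to one machine.
Optimal: Granite→Machine M6 (30 min), Kestrel→Machine M5 (36 min), Onyx→Machine M7 (140 min), Pioneer→Machine M3 (39 min) — total 30+36+140+39 = 245 min.
Min-entry greedy (repeatedly take the single cheapest remaining cell) gives 254 min, worse by 9.
Swapping Granite↔Onyx (Granite→Machine M7 166 min, Onyx→Machine M6 135 min) adds 131.

Min total: 245 min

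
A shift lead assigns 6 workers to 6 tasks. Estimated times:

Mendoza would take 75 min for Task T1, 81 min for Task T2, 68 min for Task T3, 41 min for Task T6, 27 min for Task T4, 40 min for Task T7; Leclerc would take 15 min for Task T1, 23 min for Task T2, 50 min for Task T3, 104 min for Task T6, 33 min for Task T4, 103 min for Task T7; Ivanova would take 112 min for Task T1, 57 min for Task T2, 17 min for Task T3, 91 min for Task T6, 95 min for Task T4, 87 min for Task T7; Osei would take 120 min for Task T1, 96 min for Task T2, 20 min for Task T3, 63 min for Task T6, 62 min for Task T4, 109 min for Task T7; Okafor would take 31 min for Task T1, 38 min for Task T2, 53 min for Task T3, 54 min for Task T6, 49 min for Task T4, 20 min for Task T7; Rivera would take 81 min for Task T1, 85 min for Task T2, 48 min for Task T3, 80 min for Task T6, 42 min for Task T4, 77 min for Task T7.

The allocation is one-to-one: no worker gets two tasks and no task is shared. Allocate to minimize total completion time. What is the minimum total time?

Minimum total: 195 min

Optimal: Mendoza→Task T6 (41 min), Leclerc→Task T1 (15 min), Ivanova→Task T2 (57 min), Osei→Task T3 (20 min), Okafor→Task T7 (20 min), Rivera→Task T4 (42 min) — total 41+15+57+20+20+42 = 195 min.
Min-entry greedy (repeatedly take the single cheapest remaining cell) gives 227 min, worse by 32.
Next-best assignment: Mendoza→Task T7, Leclerc→Task T1, Ivanova→Task T3, Osei→Task T6, Okafor→Task T2, Rivera→Task T4 = 215 min.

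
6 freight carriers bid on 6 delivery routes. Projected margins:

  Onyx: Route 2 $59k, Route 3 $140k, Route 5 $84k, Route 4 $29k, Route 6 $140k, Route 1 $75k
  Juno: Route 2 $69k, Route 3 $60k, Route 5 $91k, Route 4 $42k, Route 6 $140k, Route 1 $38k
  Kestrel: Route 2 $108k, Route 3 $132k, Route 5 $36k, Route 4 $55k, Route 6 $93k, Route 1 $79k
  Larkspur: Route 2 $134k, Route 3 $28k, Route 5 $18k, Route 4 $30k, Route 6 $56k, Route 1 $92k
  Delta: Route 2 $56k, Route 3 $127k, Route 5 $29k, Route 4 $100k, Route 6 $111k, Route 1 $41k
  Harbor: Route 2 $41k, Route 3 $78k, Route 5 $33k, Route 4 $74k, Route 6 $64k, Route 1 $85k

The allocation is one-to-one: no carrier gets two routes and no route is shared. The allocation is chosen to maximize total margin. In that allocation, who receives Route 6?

Onyx receives Route 6.

Treat this as an assignment problem: match each carrier to one route.
Optimal: Onyx→Route 6 ($140k), Juno→Route 5 ($91k), Kestrel→Route 3 ($132k), Larkspur→Route 2 ($134k), Delta→Route 4 ($100k), Harbor→Route 1 ($85k) — total 140+91+132+134+100+85 = $682k.
Max-entry greedy (repeatedly take the single best remaining cell) gives $635k, worse by 47.
Next-best assignment: Onyx→Route 5, Juno→Route 6, Kestrel→Route 3, Larkspur→Route 2, Delta→Route 4, Harbor→Route 1 = $675k.
Every other assignment is strictly worse.
Onyx's own top route is Route 3 ($140k), but forcing Onyx→Route 3 and reassigning the rest optimally gives only $643k — worse by 39.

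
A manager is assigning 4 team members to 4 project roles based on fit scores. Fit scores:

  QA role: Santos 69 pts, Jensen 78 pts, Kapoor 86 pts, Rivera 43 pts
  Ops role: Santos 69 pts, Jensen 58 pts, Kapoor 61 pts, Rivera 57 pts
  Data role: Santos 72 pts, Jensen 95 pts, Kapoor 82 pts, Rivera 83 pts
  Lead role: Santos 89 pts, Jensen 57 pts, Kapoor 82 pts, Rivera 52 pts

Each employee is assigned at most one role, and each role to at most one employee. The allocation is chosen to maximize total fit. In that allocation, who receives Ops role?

Rivera receives Ops role.

Optimal: Santos→Lead role (89 pts), Jensen→Data role (95 pts), Kapoor→QA role (86 pts), Rivera→Ops role (57 pts) — total 89+95+86+57 = 327 pts.
Column-greedy (each role in turn goes to its best remaining employee) gives 302 pts, worse by 25.
Checked against all permutations: 327 pts is optimal.
Rivera's own top role is Data role (83 pts), but forcing Rivera→Data role and reassigning the rest optimally gives only 316 pts — worse by 11.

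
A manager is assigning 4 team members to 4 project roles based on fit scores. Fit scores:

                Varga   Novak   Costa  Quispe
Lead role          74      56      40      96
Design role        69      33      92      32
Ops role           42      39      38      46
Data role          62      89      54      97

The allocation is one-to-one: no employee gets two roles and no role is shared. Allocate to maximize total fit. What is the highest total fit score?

Maximum total: 319 pts

Optimal: Varga→Ops role (42 pts), Novak→Data role (89 pts), Costa→Design role (92 pts), Quispe→Lead role (96 pts) — total 42+89+92+96 = 319 pts.
Max-entry greedy (repeatedly take the single best remaining cell) gives 302 pts, worse by 17.
Next-best assignment: Varga→Lead role, Novak→Ops role, Costa→Design role, Quispe→Data role = 302 pts.
Swapping Quispe↔Varga (Quispe→Ops role 46 pts, Varga→Lead role 74 pts) loses 18.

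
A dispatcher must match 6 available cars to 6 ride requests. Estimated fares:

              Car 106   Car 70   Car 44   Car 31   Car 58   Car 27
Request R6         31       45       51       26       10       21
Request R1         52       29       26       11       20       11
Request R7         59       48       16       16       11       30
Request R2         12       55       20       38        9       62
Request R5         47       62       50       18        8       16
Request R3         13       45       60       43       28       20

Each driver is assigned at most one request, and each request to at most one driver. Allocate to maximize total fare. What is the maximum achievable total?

Optimal: Car 106→Request R7 ($59), Car 70→Request R5 ($62), Car 44→Request R6 ($51), Car 31→Request R3 ($43), Car 58→Request R1 ($20), Car 27→Request R2 ($62) — total 59+62+51+43+20+62 = $297.
Column-greedy (each request in turn goes to its best remaining driver) gives $259, worse by 38.

Max total: $297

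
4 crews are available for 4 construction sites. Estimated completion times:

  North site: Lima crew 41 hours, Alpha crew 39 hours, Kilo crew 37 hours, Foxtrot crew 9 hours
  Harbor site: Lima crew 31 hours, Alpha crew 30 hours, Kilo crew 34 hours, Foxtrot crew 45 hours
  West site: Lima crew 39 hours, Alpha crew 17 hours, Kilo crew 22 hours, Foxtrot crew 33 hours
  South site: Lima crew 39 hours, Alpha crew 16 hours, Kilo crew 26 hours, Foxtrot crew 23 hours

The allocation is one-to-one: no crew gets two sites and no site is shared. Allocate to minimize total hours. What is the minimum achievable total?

Minimum total: 78 hours

Optimal: Lima crew→Harbor site (31 hours), Alpha crew→South site (16 hours), Kilo crew→West site (22 hours), Foxtrot crew→North site (9 hours) — total 31+16+22+9 = 78 hours.
Checked against all permutations: 78 hours is optimal.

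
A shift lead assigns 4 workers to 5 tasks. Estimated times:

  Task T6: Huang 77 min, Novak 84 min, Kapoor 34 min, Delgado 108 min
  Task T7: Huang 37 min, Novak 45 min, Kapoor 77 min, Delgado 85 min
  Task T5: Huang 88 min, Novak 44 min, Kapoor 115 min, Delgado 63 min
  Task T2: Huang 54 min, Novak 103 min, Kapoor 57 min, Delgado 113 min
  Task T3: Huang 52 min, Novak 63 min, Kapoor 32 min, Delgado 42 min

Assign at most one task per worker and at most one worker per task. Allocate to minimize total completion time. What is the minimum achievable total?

Minimum total: 157 min

Optimal: Huang→Task T7 (37 min), Novak→Task T5 (44 min), Kapoor→Task T6 (34 min), Delgado→Task T3 (42 min) — total 37+44+34+42 = 157 min.
Column-greedy (each task in turn goes to its cheapest remaining worker) gives 228 min, worse by 71.
Next-best assignment: Huang→Task T2, Novak→Task T5, Kapoor→Task T6, Delgado→Task T3 = 174 min.
Swapping Kapoor↔Delgado (Kapoor→Task T3 32 min, Delgado→Task T6 108 min) adds 64.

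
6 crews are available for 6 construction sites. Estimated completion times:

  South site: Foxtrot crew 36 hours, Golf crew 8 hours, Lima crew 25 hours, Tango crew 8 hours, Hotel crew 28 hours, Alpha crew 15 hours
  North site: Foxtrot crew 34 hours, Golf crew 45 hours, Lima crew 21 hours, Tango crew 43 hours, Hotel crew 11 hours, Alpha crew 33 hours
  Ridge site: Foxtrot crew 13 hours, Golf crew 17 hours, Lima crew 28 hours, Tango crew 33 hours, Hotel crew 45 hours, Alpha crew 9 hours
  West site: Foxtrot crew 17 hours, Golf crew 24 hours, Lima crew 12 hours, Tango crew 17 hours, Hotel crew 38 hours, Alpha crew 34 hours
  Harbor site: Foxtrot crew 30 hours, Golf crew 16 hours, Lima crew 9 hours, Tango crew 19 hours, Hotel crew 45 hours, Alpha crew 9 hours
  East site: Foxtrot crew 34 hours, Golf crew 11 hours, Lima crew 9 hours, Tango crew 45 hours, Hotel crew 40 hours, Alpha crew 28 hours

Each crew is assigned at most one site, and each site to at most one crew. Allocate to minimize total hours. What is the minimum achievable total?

Optimal: Foxtrot crew→Ridge site (13 hours), Golf crew→East site (11 hours), Lima crew→West site (12 hours), Tango crew→South site (8 hours), Hotel crew→North site (11 hours), Alpha crew→Harbor site (9 hours) — total 13+11+12+8+11+9 = 64 hours.
Column-greedy (each site in turn goes to its cheapest remaining crew) gives 93 hours, worse by 29.
Next-best assignment: Foxtrot crew→West site, Golf crew→East site, Lima crew→Harbor site, Tango crew→South site, Hotel crew→North site, Alpha crew→Ridge site = 65 hours.
Every other assignment is strictly worse.

Minimum total: 64 hours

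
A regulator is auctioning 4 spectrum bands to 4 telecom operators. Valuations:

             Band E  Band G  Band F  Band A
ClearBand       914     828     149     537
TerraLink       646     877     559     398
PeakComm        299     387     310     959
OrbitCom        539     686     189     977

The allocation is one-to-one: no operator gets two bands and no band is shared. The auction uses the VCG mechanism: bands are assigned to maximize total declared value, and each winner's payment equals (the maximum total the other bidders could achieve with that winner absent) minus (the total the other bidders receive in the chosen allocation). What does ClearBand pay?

ClearBand pays $171M.

Efficient allocation: ClearBand→Band E ($914M), TerraLink→Band F ($559M), PeakComm→Band A ($959M), OrbitCom→Band G ($686M); total welfare W = $3118M.
ClearBand receives Band E at value $914M, so the others get W − 914 = $2204M.
Without ClearBand: best allocation of the remaining 3 bidders over all 4 bands is TerraLink→Band G ($877M), PeakComm→Band A ($959M), OrbitCom→Band E ($539M), total $2375M.
VCG payment = (others' best without ClearBand) − (others' welfare with ClearBand) = 2375 − 2204 = $171M.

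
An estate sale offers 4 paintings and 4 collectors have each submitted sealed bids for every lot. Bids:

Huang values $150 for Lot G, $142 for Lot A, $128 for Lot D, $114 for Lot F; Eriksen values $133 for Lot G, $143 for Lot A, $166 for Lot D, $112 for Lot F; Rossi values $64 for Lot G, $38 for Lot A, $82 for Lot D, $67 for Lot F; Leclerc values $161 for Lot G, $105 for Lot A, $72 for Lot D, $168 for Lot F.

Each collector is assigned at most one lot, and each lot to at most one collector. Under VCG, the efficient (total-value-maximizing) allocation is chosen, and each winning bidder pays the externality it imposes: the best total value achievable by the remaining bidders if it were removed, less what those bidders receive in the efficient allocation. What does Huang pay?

Efficient allocation: Huang→Lot G ($150), Eriksen→Lot A ($143), Rossi→Lot D ($82), Leclerc→Lot F ($168); total welfare W = $543.
Huang receives Lot G at value $150, so the others get W − 150 = $393.
Without Huang: best allocation of the remaining 3 bidders over all 4 lots is Eriksen→Lot D ($166), Rossi→Lot G ($64), Leclerc→Lot F ($168), total $398.
VCG payment = (others' best without Huang) − (others' welfare with Huang) = 398 − 393 = $5.

Huang pays $5.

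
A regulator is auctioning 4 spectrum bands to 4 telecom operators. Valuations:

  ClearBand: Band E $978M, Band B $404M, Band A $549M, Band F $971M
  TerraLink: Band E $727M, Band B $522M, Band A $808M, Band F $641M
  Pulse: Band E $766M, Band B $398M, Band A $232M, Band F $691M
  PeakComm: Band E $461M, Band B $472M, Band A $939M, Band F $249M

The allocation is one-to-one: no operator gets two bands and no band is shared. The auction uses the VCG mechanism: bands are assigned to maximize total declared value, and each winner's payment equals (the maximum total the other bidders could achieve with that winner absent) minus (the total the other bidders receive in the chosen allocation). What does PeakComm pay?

Efficient allocation: ClearBand→Band F ($971M), TerraLink→Band B ($522M), Pulse→Band E ($766M), PeakComm→Band A ($939M); total welfare W = $3198M.
PeakComm receives Band A at value $939M, so the others get W − 939 = $2259M.
Without PeakComm: best allocation of the remaining 3 bidders over all 4 bands is ClearBand→Band F ($971M), TerraLink→Band A ($808M), Pulse→Band E ($766M), total $2545M.
VCG payment = (others' best without PeakComm) − (others' welfare with PeakComm) = 2545 − 2259 = $286M.

PeakComm pays $286M.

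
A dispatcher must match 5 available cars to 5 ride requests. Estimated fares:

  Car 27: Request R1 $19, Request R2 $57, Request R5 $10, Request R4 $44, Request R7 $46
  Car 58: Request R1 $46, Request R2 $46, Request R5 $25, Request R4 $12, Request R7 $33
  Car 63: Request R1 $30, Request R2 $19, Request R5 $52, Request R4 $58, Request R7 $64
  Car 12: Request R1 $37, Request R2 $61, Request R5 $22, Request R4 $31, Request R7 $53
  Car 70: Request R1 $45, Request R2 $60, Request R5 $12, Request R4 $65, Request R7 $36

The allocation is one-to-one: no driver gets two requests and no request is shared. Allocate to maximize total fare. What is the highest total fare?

Max total: $273

Treat this as an assignment problem: match each driver to one request.
Optimal: Car 27→Request R2 ($57), Car 58→Request R1 ($46), Car 63→Request R5 ($52), Car 12→Request R7 ($53), Car 70→Request R4 ($65) — total 57+46+52+53+65 = $273.
Column-greedy (each request in turn goes to its best remaining driver) gives $270, worse by 3.
Every other assignment is strictly worse.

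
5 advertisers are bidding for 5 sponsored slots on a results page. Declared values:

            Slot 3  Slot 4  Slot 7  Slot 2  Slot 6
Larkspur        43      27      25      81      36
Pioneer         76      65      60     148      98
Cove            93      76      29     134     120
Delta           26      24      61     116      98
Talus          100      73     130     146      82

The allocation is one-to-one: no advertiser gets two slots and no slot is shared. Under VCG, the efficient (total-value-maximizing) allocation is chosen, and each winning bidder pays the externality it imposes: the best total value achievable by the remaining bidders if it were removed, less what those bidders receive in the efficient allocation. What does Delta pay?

Delta pays $43.

Efficient allocation: Larkspur→Slot 4 ($27), Pioneer→Slot 2 ($148), Cove→Slot 3 ($93), Delta→Slot 6 ($98), Talus→Slot 7 ($130); total welfare W = $496.
Delta receives Slot 6 at value $98, so the others get W − 98 = $398.
Without Delta: best allocation of the remaining 4 bidders over all 5 slots is Larkspur→Slot 3 ($43), Pioneer→Slot 2 ($148), Cove→Slot 6 ($120), Talus→Slot 7 ($130), total $441.
VCG payment = (others' best without Delta) − (others' welfare with Delta) = 441 − 398 = $43.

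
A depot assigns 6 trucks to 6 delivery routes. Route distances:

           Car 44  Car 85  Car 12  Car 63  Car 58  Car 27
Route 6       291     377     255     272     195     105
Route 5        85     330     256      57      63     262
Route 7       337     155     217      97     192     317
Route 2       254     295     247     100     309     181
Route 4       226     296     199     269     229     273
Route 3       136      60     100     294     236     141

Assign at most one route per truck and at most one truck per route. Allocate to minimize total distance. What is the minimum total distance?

Min total: 741 km

Optimal: Car 44→Route 5 (85 km), Car 85→Route 3 (60 km), Car 12→Route 4 (199 km), Car 63→Route 2 (100 km), Car 58→Route 7 (192 km), Car 27→Route 6 (105 km) — total 85+60+199+100+192+105 = 741 km.
Column-greedy (each route in turn goes to its cheapest remaining truck) gives 1026 km, worse by 285.
No other one-to-one assignment undercuts 741 km.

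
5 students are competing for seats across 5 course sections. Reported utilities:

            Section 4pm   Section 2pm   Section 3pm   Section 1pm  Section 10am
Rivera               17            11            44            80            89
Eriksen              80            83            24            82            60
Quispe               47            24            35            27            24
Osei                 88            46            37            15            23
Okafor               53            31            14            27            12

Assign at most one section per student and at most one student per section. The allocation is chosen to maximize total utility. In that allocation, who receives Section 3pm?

Optimal: Rivera→Section 10am (89 points), Eriksen→Section 1pm (82 points), Quispe→Section 3pm (35 points), Osei→Section 4pm (88 points), Okafor→Section 2pm (31 points) — total 89+82+35+88+31 = 325 points.
Max-entry greedy (repeatedly take the single best remaining cell) gives 322 points, worse by 3.
Swapping Osei↔Rivera (Osei→Section 10am 23 points, Rivera→Section 4pm 17 points) loses 137.
Quispe's own top section is Section 4pm (47 points), but forcing Quispe→Section 4pm and reassigning the rest optimally gives only 286 points — worse by 39.

Quispe receives Section 3pm.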